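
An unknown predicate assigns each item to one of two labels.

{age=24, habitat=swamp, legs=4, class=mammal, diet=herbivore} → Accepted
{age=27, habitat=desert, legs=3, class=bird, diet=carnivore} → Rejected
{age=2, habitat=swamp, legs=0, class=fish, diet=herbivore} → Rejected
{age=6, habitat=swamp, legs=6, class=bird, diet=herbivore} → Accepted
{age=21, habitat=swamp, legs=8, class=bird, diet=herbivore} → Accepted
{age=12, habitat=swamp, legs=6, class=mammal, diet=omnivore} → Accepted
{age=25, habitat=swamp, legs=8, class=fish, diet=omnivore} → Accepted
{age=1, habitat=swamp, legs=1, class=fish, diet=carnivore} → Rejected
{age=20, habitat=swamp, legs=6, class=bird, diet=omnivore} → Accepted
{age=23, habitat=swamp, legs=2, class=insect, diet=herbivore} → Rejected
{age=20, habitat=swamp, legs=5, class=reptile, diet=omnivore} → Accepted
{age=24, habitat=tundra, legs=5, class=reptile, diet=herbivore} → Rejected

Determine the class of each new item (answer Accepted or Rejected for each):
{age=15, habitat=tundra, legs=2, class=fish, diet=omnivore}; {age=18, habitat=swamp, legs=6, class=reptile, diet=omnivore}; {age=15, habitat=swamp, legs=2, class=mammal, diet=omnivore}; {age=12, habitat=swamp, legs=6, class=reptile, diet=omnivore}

The rule appears to be: habitat is swamp AND legs ≥ 3.

Rejected, Accepted, Rejected, Accepted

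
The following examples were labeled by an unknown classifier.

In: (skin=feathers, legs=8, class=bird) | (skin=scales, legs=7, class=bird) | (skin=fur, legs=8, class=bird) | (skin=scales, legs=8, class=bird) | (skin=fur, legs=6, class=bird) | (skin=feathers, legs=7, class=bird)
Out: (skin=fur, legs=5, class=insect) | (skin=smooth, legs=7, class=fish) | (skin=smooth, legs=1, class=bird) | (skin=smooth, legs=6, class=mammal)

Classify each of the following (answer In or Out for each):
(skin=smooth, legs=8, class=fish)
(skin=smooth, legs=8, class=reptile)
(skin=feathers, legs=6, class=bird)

Every 'In' example satisfies: class is bird AND legs ≥ 5. None of the 'Out' examples do.

Out, Out, In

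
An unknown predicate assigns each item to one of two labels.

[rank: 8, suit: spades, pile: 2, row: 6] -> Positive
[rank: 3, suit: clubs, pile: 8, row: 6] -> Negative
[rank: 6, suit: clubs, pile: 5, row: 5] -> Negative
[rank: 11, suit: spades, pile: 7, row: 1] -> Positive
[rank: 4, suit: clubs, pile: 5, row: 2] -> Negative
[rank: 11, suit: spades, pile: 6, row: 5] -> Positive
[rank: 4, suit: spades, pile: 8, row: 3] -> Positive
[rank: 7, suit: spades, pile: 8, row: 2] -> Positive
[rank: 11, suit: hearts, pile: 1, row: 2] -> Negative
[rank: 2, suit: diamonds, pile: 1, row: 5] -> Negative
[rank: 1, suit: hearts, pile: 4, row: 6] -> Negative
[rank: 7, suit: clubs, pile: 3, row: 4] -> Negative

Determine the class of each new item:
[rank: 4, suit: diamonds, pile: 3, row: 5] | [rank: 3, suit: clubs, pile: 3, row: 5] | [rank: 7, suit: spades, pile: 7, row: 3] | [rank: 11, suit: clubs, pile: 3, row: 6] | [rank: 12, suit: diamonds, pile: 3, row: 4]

Negative, Negative, Positive, Negative, Negative

Every 'Positive' example satisfies: suit is spades. None of the 'Negative' examples do.
[rank: 4, suit: diamonds, pile: 3, row: 5] — suit is diamonds, hence Negative. [rank: 3, suit: clubs, pile: 3, row: 5] — suit is clubs, hence Negative. [rank: 7, suit: spades, pile: 7, row: 3] — suit is spades, hence Positive. [rank: 11, suit: clubs, pile: 3, row: 6] — suit is clubs, hence Negative. [rank: 12, suit: diamonds, pile: 3, row: 4] — suit is diamonds, hence Negative.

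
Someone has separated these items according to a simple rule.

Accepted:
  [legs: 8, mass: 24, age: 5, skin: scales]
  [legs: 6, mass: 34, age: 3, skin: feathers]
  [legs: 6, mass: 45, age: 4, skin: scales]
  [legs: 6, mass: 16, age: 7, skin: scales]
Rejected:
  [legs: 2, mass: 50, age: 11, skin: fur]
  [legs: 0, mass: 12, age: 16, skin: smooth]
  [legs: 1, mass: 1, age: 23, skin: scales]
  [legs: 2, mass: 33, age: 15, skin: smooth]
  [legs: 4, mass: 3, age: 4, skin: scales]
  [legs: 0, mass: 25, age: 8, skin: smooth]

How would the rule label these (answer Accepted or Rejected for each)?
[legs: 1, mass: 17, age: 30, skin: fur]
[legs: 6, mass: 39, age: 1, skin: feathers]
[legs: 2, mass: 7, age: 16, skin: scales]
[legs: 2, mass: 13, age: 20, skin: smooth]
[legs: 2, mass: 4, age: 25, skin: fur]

Rejected, Accepted, Rejected, Rejected, Rejected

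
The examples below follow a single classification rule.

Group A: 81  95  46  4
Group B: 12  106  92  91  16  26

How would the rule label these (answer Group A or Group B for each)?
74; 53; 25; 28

Checking candidate rules against both groups, what survives is: ≡ 4 (mod 7).
Group A: 74, since 74 mod 7 = 4. Group A: 53, since 53 mod 7 = 4. Group A: 25, since 25 mod 7 = 4. Group B: 28, since 28 mod 7 = 0.

Group A, Group A, Group A, Group B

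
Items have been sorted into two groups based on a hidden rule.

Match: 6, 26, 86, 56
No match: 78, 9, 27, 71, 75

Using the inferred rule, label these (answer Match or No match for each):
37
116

Checking candidate rules against both groups, what survives is: ends in digit 6.
37 → last digit 7 → No match.
116 → last digit 6 → Match.

No match, Match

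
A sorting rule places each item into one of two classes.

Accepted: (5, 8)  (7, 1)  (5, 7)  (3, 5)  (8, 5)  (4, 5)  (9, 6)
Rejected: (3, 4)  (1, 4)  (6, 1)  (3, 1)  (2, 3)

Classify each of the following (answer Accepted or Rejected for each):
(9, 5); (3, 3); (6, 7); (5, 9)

A rule that fits every label: sum ≥ 8 — true of each 'Accepted' example, false of each 'Rejected' one.
(9, 5) → 9+5 = 14 → Accepted.
(3, 3) → 3+3 = 6 → Rejected.
(6, 7) → 6+7 = 13 → Accepted.
(5, 9) → 5+9 = 14 → Accepted.

Accepted, Rejected, Accepted, Accepted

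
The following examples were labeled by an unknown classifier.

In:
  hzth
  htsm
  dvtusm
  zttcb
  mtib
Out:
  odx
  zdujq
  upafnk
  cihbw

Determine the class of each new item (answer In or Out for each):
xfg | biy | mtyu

Out, Out, In

Comparing the two groups points to one rule — contains 't'.
xfg: Out (no 't'). biy: Out (no 't'). mtyu: In (has 't').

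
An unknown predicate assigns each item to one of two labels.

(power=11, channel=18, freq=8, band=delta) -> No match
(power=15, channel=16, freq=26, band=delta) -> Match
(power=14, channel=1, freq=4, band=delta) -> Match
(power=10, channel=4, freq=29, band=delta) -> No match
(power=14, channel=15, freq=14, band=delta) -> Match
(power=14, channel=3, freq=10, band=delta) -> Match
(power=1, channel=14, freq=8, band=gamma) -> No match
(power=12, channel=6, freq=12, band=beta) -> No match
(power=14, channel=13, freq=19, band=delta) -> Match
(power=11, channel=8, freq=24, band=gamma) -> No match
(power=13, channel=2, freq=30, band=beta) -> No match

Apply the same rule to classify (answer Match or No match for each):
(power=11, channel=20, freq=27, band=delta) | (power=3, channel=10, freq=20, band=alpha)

No match, No match

'Match' ⟺ power ≥ 14.
No match: (power=11, channel=20, freq=27, band=delta), since power = 11.
No match: (power=3, channel=10, freq=20, band=alpha), since power = 3.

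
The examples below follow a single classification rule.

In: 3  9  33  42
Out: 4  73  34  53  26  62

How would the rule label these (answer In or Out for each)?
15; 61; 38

In, Out, Out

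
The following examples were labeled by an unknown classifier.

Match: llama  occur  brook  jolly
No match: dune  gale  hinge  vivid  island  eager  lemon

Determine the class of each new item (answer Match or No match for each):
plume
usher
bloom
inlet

The common property of the 'Match' items is: has a double letter. No 'No match' item has it.
plume — no doubled letter, hence No match. usher — no doubled letter, hence No match. bloom — 'oo' doubled, hence Match. inlet — no doubled letter, hence No match.

No match, No match, Match, No match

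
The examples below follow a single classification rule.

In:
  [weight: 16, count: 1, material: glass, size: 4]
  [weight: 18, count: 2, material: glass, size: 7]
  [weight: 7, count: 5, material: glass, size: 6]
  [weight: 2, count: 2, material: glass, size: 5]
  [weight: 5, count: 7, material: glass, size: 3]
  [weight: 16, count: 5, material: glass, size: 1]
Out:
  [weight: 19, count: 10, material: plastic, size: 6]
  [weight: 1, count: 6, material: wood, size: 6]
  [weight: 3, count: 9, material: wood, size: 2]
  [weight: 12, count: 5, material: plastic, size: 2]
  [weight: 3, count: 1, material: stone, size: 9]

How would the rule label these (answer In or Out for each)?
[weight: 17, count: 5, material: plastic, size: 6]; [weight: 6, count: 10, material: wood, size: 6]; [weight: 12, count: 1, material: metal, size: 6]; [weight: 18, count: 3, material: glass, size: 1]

Out, Out, Out, In

All 'In' examples share one property — material is glass — and every 'Out' example lacks it.
[weight: 17, count: 5, material: plastic, size: 6]: material is plastic, does not satisfy this → Out. [weight: 6, count: 10, material: wood, size: 6]: material is wood, does not satisfy this → Out. [weight: 12, count: 1, material: metal, size: 6]: material is metal, does not satisfy this → Out. [weight: 18, count: 3, material: glass, size: 1]: material is glass, checks out → In.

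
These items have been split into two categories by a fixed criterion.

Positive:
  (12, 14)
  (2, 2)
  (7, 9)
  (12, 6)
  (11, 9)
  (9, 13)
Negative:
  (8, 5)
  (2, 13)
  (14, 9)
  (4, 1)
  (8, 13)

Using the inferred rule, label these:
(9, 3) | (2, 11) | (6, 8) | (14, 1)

Positive, Negative, Positive, Negative

Comparing the two groups points to one rule — sum is even.
(9, 3): 9+3 = 12 — qualifies, so Positive. (2, 11): 2+11 = 13 — fails this test, so Negative. (6, 8): 6+8 = 14 — qualifies, so Positive. (14, 1): 14+1 = 15 — fails this test, so Negative.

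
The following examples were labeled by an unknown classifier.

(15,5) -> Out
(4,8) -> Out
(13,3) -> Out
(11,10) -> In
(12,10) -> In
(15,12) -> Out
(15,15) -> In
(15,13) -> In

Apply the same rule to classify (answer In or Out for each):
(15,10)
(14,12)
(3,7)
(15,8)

The common property of the 'In' items is: |first − second| ≤ 2. No 'Out' item has it.
Out: (15,10), since |15−10| = 5. In: (14,12), since |14−12| = 2. Out: (3,7), since |3−7| = 4. Out: (15,8), since |15−8| = 7.

Out, In, Out, Out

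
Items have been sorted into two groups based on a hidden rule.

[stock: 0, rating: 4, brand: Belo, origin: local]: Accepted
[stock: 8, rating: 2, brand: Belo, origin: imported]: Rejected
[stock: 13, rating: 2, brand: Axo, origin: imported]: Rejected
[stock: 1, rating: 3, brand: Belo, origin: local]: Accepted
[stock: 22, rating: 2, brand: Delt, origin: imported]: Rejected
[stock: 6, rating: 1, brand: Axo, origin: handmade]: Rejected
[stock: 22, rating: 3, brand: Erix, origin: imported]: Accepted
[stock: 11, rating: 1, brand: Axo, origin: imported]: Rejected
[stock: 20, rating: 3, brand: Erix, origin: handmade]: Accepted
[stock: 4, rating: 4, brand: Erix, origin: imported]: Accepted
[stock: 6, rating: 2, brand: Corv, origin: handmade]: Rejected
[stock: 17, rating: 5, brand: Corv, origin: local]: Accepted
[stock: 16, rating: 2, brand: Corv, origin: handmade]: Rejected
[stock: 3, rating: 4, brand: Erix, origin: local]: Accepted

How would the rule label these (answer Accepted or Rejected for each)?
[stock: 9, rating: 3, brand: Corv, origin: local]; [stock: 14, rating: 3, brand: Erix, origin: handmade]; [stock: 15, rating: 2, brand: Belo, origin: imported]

The simplest hypothesis consistent with all the labels is: rating ≥ 3.

Accepted, Accepted, Rejected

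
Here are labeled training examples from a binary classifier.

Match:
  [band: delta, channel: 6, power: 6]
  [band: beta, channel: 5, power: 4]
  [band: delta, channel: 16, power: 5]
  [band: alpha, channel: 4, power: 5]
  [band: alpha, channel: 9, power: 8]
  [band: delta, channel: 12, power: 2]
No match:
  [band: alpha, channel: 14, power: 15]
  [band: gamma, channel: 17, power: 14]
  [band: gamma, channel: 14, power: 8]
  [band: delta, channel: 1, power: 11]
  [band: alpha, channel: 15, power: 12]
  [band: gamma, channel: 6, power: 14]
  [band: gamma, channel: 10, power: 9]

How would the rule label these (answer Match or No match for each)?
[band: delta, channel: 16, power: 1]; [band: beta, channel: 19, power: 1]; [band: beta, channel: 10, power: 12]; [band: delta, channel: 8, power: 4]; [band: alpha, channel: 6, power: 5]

The rule appears to be: power ≤ 6 OR channel = 9.
[band: delta, channel: 16, power: 1] — power = 1, channel = 16, hence Match.
[band: beta, channel: 19, power: 1] — power = 1, channel = 19, hence Match.
[band: beta, channel: 10, power: 12] — power = 12, channel = 10, hence No match.
[band: delta, channel: 8, power: 4] — power = 4, channel = 8, hence Match.
[band: alpha, channel: 6, power: 5] — power = 5, channel = 6, hence Match.

Match, Match, No match, Match, Match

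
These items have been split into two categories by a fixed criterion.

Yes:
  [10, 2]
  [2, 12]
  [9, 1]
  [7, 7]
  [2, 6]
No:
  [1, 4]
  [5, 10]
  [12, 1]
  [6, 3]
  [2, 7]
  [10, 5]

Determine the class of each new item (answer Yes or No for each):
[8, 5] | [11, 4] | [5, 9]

No, No, Yes

The simplest hypothesis consistent with all the labels is: sum is even.
[8, 5]: 8+5 = 13, fails this test → No. [11, 4]: 11+4 = 15, fails this test → No. [5, 9]: 5+9 = 14, checks out → Yes.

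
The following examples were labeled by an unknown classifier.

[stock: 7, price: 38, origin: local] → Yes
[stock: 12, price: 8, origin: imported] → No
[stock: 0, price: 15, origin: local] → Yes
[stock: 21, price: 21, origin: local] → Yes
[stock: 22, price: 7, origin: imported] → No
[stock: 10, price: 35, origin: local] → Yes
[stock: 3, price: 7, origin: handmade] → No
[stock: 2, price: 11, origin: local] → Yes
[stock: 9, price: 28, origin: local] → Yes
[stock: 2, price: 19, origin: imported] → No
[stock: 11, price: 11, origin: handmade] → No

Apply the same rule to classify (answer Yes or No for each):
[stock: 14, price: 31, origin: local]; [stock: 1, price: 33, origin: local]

Yes, Yes

One predicate separates the groups cleanly: origin is local.
[stock: 14, price: 31, origin: local]: origin is local, passes → Yes. [stock: 1, price: 33, origin: local]: origin is local, passes → Yes.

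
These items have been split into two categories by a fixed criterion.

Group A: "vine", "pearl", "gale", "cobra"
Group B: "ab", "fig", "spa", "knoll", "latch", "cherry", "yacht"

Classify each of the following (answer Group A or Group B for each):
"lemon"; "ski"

Group A, Group B

The distinguishing property — has ≥ 2 vowels — holds for all the 'Group A' cases and none of the 'Group B' cases.
Group A: "lemon", since 2 vowels.
Group B: "ski", since 1 vowel.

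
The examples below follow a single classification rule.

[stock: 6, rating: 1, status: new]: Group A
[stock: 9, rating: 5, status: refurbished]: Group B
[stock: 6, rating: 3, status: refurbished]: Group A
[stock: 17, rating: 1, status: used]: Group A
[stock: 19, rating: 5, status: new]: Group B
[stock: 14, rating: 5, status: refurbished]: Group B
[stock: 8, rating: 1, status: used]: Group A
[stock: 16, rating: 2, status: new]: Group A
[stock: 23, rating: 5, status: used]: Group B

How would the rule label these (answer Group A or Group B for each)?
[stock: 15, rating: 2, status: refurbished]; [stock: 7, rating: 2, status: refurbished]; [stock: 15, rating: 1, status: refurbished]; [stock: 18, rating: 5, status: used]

Group A, Group A, Group A, Group B

Rule: rating ≤ 3. This holds for each 'Group A' example and fails for each 'Group B' one.
[stock: 15, rating: 2, status: refurbished] — rating = 2, hence Group A. [stock: 7, rating: 2, status: refurbished] — rating = 2, hence Group A. [stock: 15, rating: 1, status: refurbished] — rating = 1, hence Group A. [stock: 18, rating: 5, status: used] — rating = 5, hence Group B.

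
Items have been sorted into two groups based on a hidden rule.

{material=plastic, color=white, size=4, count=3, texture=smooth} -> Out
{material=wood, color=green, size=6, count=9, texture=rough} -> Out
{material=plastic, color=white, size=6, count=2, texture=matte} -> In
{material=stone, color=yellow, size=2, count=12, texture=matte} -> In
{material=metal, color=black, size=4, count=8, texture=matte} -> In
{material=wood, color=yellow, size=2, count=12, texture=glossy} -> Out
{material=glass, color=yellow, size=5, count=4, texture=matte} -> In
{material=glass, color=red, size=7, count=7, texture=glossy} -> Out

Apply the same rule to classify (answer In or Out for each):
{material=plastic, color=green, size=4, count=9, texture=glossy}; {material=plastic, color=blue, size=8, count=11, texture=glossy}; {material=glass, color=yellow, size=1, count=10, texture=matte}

The pattern is that an item is 'In' exactly when: texture is matte.
{material=plastic, color=green, size=4, count=9, texture=glossy} — texture is glossy, hence Out. {material=plastic, color=blue, size=8, count=11, texture=glossy} — texture is glossy, hence Out. {material=glass, color=yellow, size=1, count=10, texture=matte} — texture is matte, hence In.

Out, Out, In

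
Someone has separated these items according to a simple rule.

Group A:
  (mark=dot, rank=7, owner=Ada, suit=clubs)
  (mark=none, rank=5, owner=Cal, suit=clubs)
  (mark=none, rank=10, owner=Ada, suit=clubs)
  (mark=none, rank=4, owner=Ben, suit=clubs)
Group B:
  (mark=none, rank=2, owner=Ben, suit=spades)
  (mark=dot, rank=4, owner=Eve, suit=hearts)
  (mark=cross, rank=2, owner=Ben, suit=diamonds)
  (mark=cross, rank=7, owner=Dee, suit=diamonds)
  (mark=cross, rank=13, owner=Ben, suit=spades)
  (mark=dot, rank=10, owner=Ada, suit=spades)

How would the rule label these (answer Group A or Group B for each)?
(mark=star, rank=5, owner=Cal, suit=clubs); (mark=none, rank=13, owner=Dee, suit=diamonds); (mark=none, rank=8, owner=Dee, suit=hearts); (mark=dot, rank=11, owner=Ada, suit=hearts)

Checking candidate rules against both groups, what survives is: suit is clubs.
(mark=star, rank=5, owner=Cal, suit=clubs) → suit is clubs → Group A. (mark=none, rank=13, owner=Dee, suit=diamonds) → suit is diamonds → Group B. (mark=none, rank=8, owner=Dee, suit=hearts) → suit is hearts → Group B. (mark=dot, rank=11, owner=Ada, suit=hearts) → suit is hearts → Group B.

Group A, Group B, Group B, Group B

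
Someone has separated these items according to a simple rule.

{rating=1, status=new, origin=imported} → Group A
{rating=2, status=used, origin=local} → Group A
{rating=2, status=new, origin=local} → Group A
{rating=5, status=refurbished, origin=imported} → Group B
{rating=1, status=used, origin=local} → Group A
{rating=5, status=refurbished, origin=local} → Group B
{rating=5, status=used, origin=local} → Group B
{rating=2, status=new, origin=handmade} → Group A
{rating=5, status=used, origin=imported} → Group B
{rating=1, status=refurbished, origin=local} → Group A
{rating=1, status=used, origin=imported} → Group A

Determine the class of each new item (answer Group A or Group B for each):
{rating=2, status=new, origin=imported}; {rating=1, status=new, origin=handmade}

Group A, Group A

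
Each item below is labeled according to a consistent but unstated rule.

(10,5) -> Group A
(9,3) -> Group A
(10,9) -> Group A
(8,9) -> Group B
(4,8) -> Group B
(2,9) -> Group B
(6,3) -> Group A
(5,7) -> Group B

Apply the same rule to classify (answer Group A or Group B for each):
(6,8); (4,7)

'Group A' ⟺ first > second.

Group B, Group B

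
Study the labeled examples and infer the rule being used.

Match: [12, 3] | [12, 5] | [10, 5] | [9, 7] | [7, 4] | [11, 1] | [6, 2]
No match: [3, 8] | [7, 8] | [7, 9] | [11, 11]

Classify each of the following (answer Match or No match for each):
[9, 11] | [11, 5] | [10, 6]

No match, Match, Match

The distinguishing property — first > second — holds for all the 'Match' cases and none of the 'No match' cases.
[9, 11] → 9 < 11 → No match. [11, 5] → 11 > 5 → Match. [10, 6] → 10 > 6 → Match.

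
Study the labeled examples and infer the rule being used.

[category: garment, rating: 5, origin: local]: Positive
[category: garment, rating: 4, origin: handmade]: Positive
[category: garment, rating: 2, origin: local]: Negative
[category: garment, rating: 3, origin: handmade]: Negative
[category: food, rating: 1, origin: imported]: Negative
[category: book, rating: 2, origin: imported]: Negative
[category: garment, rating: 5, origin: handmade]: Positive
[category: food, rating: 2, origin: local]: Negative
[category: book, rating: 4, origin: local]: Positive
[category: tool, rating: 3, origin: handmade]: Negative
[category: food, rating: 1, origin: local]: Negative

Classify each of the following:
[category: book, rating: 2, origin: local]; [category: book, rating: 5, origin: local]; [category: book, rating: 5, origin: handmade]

Negative, Positive, Positive

One predicate separates the groups cleanly: rating ≥ 4.
[category: book, rating: 2, origin: local] — rating = 2, hence Negative.
[category: book, rating: 5, origin: local] — rating = 5, hence Positive.
[category: book, rating: 5, origin: handmade] — rating = 5, hence Positive.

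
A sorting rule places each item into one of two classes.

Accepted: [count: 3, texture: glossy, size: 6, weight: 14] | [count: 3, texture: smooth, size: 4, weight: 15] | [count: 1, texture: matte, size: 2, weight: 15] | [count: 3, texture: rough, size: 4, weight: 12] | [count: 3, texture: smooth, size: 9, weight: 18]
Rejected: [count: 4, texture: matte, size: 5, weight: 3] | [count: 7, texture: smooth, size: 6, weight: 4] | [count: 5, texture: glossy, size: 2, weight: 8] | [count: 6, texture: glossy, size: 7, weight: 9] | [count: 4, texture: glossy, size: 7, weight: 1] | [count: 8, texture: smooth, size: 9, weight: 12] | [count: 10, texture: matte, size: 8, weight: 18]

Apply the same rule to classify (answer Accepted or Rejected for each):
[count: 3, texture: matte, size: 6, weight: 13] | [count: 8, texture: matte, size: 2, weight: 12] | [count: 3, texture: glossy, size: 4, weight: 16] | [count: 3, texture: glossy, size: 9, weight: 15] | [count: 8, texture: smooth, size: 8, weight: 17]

Accepted, Rejected, Accepted, Accepted, Rejected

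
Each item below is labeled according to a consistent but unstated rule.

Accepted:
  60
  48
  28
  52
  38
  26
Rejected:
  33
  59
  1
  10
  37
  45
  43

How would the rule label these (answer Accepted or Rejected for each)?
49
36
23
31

The common property of the 'Accepted' items is: even AND at least 26. No 'Rejected' item has it.

Rejected, Accepted, Rejected, Rejected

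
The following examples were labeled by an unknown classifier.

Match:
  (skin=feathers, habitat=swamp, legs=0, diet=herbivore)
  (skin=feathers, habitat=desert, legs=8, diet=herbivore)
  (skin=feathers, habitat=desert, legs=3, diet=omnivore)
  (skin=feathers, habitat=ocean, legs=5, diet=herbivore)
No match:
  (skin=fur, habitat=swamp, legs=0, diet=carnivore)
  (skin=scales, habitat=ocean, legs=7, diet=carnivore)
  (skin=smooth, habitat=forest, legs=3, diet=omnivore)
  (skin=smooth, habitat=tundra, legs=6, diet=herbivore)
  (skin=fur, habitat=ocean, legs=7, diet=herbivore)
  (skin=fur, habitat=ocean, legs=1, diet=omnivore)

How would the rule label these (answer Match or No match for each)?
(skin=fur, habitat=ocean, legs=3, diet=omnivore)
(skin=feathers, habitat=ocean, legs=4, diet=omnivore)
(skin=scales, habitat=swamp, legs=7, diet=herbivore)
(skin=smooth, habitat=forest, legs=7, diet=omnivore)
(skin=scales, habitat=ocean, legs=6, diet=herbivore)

No match, Match, No match, No match, No match

'Match' ⟺ skin is feathers.
(skin=fur, habitat=ocean, legs=3, diet=omnivore) → skin is fur → No match.
(skin=feathers, habitat=ocean, legs=4, diet=omnivore) → skin is feathers → Match.
(skin=scales, habitat=swamp, legs=7, diet=herbivore) → skin is scales → No match.
(skin=smooth, habitat=forest, legs=7, diet=omnivore) → skin is smooth → No match.
(skin=scales, habitat=ocean, legs=6, diet=herbivore) → skin is scales → No match.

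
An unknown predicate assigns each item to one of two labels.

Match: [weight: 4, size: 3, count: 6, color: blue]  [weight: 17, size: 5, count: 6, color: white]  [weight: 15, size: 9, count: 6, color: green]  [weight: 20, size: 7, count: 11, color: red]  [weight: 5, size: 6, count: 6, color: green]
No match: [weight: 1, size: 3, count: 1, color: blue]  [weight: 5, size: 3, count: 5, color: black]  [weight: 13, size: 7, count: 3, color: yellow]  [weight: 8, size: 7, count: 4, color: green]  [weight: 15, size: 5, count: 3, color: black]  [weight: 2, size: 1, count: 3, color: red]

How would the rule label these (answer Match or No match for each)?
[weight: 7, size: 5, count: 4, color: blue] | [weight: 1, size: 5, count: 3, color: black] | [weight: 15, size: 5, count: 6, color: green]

No match, No match, Match

The simplest hypothesis consistent with all the labels is: count ≥ 6.
[weight: 7, size: 5, count: 4, color: blue]: count = 4, doesn't match → No match. [weight: 1, size: 5, count: 3, color: black]: count = 3, doesn't match → No match. [weight: 15, size: 5, count: 6, color: green]: count = 6, passes → Match.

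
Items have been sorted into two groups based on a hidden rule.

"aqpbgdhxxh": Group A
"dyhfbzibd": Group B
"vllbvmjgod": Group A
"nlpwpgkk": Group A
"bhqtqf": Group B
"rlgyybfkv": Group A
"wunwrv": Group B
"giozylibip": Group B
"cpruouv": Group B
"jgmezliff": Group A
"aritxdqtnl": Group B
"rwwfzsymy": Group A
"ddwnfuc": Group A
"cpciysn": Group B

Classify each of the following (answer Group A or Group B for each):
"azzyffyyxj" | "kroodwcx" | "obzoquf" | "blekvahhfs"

Group A, Group A, Group B, Group A

The common property of the 'Group A' items is: has a double letter. No 'Group B' item has it.
"azzyffyyxj": 'zz' doubled, has this property → Group A.
"kroodwcx": 'oo' doubled, has this property → Group A.
"obzoquf": no doubled letter, doesn't qualify → Group B.
"blekvahhfs": 'hh' doubled, has this property → Group A.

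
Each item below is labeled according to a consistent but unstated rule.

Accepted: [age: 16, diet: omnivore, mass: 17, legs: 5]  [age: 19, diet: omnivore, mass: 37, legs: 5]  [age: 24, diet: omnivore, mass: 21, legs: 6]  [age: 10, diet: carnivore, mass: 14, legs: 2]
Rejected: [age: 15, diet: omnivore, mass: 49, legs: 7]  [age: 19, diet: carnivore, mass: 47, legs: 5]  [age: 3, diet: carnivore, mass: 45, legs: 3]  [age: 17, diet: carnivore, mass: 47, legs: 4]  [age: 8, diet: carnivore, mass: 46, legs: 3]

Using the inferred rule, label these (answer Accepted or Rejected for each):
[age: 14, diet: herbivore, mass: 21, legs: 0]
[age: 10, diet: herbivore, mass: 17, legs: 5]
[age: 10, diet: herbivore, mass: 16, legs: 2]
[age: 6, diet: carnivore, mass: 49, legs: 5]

Accepted, Accepted, Accepted, Rejected

Rule: mass ≤ 37. This holds for each 'Accepted' example and fails for each 'Rejected' one.
[age: 14, diet: herbivore, mass: 21, legs: 0] → mass = 21 → Accepted.
[age: 10, diet: herbivore, mass: 17, legs: 5] → mass = 17 → Accepted.
[age: 10, diet: herbivore, mass: 16, legs: 2] → mass = 16 → Accepted.
[age: 6, diet: carnivore, mass: 49, legs: 5] → mass = 49 → Rejected.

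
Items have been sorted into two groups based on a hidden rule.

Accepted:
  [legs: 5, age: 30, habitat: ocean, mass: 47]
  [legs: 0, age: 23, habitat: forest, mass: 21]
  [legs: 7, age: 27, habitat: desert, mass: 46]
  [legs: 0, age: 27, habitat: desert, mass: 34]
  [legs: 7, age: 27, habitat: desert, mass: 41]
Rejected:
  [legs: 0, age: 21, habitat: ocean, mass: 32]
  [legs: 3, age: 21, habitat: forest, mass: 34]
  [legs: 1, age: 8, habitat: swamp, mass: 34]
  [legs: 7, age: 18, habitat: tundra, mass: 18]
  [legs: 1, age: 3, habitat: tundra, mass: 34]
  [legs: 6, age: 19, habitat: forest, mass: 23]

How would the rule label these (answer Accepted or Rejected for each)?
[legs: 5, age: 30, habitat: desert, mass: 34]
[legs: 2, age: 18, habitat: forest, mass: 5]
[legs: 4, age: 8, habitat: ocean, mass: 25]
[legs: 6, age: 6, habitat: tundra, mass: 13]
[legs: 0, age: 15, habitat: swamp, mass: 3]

Accepted, Rejected, Rejected, Rejected, Rejected

The simplest hypothesis consistent with all the labels is: age ≥ 23.
[legs: 5, age: 30, habitat: desert, mass: 34]: age = 30 — fits, so Accepted.
[legs: 2, age: 18, habitat: forest, mass: 5]: age = 18 — fails this test, so Rejected.
[legs: 4, age: 8, habitat: ocean, mass: 25]: age = 8 — fails this test, so Rejected.
[legs: 6, age: 6, habitat: tundra, mass: 13]: age = 6 — fails this test, so Rejected.
[legs: 0, age: 15, habitat: swamp, mass: 3]: age = 15 — fails this test, so Rejected.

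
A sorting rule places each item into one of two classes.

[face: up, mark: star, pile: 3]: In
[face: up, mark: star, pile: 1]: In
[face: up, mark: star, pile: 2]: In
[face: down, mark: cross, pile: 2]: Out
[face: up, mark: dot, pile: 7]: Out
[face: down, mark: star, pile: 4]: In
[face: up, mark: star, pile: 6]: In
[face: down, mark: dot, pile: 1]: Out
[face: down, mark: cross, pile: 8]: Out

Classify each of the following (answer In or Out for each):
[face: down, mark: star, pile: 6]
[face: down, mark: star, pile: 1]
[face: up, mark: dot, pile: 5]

In, In, Out

The distinguishing property — mark is star — holds for all the 'In' cases and none of the 'Out' cases.
In: [face: down, mark: star, pile: 6], since mark is star.
In: [face: down, mark: star, pile: 1], since mark is star.
Out: [face: up, mark: dot, pile: 5], since mark is dot.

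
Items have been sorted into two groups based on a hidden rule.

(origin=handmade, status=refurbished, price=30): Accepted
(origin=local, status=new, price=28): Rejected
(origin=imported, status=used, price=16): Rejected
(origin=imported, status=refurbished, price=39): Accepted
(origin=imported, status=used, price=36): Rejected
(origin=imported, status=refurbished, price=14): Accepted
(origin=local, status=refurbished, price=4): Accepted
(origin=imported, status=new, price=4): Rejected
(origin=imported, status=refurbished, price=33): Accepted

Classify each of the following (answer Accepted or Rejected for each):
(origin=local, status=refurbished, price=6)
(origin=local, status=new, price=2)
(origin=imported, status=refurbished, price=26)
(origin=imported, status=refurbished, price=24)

The distinguishing property — status is refurbished — holds for all the 'Accepted' cases and none of the 'Rejected' cases.

Accepted, Rejected, Accepted, Accepted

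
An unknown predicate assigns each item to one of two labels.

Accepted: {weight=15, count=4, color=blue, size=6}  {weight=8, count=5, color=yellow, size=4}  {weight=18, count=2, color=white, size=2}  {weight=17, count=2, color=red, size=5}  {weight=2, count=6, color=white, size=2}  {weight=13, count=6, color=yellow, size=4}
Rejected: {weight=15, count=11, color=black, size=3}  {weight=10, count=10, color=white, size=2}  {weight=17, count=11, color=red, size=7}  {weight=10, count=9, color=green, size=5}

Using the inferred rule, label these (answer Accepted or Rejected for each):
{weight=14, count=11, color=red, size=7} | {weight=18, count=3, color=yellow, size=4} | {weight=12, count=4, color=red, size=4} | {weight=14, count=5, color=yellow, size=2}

Rejected, Accepted, Accepted, Accepted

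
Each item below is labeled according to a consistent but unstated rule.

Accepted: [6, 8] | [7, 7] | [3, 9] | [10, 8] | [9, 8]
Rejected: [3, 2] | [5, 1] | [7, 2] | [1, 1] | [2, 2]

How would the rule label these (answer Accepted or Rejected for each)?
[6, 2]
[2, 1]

The distinguishing property — sum ≥ 12 — holds for all the 'Accepted' cases and none of the 'Rejected' cases.
[6, 2] → 6+2 = 8 → Rejected.
[2, 1] → 2+1 = 3 → Rejected.

Rejected, Rejected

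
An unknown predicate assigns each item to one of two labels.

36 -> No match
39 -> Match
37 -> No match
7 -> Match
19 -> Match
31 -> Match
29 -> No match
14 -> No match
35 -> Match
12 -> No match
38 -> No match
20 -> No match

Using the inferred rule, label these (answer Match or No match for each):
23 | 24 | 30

Checking candidate rules against both groups, what survives is: ≡ 3 (mod 4).
23: 23 mod 4 = 3 — checks out, so Match.
24: 24 mod 4 = 0 — doesn't match, so No match.
30: 30 mod 4 = 2 — doesn't match, so No match.

Match, No match, No match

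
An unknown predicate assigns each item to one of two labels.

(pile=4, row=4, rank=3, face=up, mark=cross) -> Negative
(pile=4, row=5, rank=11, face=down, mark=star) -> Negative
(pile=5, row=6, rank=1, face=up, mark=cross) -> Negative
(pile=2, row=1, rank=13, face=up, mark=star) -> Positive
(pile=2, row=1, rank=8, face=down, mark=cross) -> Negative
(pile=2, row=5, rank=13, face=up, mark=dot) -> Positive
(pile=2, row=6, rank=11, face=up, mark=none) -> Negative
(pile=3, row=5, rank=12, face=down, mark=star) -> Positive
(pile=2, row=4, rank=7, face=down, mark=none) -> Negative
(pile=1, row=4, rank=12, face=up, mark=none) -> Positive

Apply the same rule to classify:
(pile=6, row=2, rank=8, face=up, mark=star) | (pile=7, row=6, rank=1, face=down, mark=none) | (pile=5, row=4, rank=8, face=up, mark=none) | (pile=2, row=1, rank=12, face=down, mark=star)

Negative, Negative, Negative, Positive

The common property of the 'Positive' items is: rank ≥ 12. No 'Negative' item has it.
(pile=6, row=2, rank=8, face=up, mark=star): rank = 8 — does not satisfy this, so Negative.
(pile=7, row=6, rank=1, face=down, mark=none): rank = 1 — does not satisfy this, so Negative.
(pile=5, row=4, rank=8, face=up, mark=none): rank = 8 — does not satisfy this, so Negative.
(pile=2, row=1, rank=12, face=down, mark=star): rank = 12 — meets the rule, so Positive.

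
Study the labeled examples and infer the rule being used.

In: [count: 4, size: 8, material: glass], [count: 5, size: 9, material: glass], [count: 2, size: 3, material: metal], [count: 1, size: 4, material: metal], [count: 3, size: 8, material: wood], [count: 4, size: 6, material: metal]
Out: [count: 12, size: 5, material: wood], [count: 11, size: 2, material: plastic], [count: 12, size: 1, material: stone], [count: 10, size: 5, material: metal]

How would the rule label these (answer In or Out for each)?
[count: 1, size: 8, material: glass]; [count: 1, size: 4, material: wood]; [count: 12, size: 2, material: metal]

One predicate separates the groups cleanly: count ≤ 5.
[count: 1, size: 8, material: glass] → count = 1 → In.
[count: 1, size: 4, material: wood] → count = 1 → In.
[count: 12, size: 2, material: metal] → count = 12 → Out.

In, In, Out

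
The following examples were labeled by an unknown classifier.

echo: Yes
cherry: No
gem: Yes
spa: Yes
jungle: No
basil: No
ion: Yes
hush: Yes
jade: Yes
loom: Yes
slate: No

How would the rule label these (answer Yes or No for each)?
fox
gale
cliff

The pattern is that an item is 'Yes' exactly when: length ≤ 4.

Yes, Yes, No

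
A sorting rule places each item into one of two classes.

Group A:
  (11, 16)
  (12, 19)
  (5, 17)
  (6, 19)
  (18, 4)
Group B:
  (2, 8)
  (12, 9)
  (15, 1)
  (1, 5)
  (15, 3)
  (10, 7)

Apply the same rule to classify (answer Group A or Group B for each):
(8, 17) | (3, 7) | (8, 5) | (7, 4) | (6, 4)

Group A, Group B, Group B, Group B, Group B

The distinguishing property — sum ≥ 22 — holds for all the 'Group A' cases and none of the 'Group B' cases.
(8, 17): 8+17 = 25, fits → Group A.
(3, 7): 3+7 = 10, does not pass → Group B.
(8, 5): 8+5 = 13, does not pass → Group B.
(7, 4): 7+4 = 11, does not pass → Group B.
(6, 4): 6+4 = 10, does not pass → Group B.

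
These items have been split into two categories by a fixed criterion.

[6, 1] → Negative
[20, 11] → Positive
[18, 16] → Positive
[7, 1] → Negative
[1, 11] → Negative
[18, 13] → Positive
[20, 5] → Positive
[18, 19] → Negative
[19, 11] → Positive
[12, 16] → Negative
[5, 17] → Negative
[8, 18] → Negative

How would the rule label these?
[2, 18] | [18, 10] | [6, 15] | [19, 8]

Negative, Positive, Negative, Positive

The distinguishing property — first > second AND sum ≥ 12 — holds for all the 'Positive' cases and none of the 'Negative' cases.
[2, 18] — 2 < 18, 2+18 = 20, hence Negative.
[18, 10] — 18 > 10, 18+10 = 28, hence Positive.
[6, 15] — 6 < 15, 6+15 = 21, hence Negative.
[19, 8] — 19 > 8, 19+8 = 27, hence Positive.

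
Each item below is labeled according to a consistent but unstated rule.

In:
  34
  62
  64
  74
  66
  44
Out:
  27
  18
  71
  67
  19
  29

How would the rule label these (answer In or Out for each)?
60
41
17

In, Out, Out

A rule that fits every label: even AND at least 19 — true of each 'In' example, false of each 'Out' one.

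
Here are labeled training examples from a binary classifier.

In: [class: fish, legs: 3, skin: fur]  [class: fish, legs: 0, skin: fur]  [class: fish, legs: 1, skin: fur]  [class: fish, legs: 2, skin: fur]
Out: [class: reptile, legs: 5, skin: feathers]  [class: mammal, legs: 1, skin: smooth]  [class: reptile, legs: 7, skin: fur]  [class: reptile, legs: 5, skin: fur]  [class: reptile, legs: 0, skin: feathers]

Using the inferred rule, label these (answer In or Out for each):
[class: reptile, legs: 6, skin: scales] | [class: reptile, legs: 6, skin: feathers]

Comparing the two groups points to one rule — class is fish.
[class: reptile, legs: 6, skin: scales]: class is reptile — fails this test, so Out.
[class: reptile, legs: 6, skin: feathers]: class is reptile — fails this test, so Out.

Out, Out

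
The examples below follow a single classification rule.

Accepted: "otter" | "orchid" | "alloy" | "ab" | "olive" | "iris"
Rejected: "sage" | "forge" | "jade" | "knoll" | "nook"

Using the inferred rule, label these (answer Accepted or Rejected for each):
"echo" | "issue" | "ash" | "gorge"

Accepted, Accepted, Accepted, Rejected

Comparing the two groups points to one rule — starts with a vowel.
"echo" — starts with 'e', hence Accepted. "issue" — starts with 'i', hence Accepted. "ash" — starts with 'a', hence Accepted. "gorge" — starts with 'g', hence Rejected.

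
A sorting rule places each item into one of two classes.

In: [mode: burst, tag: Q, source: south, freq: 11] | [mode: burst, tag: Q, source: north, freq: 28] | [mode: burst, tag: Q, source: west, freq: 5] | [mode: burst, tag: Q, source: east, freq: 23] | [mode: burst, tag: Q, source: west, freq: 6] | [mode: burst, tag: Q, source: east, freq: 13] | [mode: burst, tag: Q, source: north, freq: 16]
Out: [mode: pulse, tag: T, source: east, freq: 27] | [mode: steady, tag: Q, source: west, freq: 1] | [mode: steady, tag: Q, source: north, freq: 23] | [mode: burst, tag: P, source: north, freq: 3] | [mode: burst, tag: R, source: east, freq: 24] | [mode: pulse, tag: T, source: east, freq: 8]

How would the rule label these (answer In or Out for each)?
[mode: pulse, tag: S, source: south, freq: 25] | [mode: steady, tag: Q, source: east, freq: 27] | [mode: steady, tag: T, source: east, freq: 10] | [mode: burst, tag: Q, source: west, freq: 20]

Out, Out, Out, In

The pattern is that an item is 'In' exactly when: mode is burst AND tag is Q.
[mode: pulse, tag: S, source: south, freq: 25]: Out (mode is pulse, tag is S).
[mode: steady, tag: Q, source: east, freq: 27]: Out (mode is steady, tag is Q).
[mode: steady, tag: T, source: east, freq: 10]: Out (mode is steady, tag is T).
[mode: burst, tag: Q, source: west, freq: 20]: In (mode is burst, tag is Q).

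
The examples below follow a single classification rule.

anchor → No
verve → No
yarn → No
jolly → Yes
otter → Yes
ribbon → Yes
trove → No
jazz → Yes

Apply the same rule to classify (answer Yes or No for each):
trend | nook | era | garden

No, Yes, No, No

Comparing the two groups points to one rule — has a double letter.
trend: No (no doubled letter).
nook: Yes ('oo' doubled).
era: No (no doubled letter).
garden: No (no doubled letter).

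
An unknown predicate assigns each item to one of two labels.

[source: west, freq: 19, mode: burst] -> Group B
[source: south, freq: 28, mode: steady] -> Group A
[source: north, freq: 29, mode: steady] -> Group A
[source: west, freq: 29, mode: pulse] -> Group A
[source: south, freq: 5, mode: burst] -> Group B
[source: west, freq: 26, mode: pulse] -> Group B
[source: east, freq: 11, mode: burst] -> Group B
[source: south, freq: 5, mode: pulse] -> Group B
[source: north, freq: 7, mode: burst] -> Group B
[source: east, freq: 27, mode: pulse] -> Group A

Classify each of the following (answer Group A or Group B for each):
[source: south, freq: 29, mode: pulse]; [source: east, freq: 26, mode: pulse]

The rule appears to be: freq ≥ 27.
[source: south, freq: 29, mode: pulse] → freq = 29 → Group A. [source: east, freq: 26, mode: pulse] → freq = 26 → Group B.

Group A, Group B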